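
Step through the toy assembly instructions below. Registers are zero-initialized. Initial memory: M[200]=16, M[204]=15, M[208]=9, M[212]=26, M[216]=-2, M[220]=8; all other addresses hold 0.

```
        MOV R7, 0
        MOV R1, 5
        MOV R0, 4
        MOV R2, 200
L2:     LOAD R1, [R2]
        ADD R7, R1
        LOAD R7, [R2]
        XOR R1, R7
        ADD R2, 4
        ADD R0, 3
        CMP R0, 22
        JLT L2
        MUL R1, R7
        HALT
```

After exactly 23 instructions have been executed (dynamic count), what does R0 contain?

after MOV R7, 0: R7=0
after MOV R1, 5: R1=5
after MOV R0, 4: R0=4
after MOV R2, 200: R2=200
after LOAD R1, [R2]: R1=M[200]=16
after ADD R7, R1: R7=0+16=16
after LOAD R7, [R2]: R7=M[200]=16
after XOR R1, R7: R1=16^16=0
after ADD R2, 4: R2=200+4=204
after ADD R0, 3: R0=4+3=7
CMP R0, 22  (cmp 7,22)
JLT L2: taken
after LOAD R1, [R2]: R1=M[204]=15
after ADD R7, R1: R7=16+15=31
after LOAD R7, [R2]: R7=M[204]=15
after XOR R1, R7: R1=15^15=0
after ADD R2, 4: R2=204+4=208
after ADD R0, 3: R0=7+3=10
CMP R0, 22  (cmp 10,22)
JLT L2: taken
after LOAD R1, [R2]: R1=M[208]=9
after ADD R7, R1: R7=15+9=24
after LOAD R7, [R2]: R7=M[208]=9
After step 23: R0 = 10.

10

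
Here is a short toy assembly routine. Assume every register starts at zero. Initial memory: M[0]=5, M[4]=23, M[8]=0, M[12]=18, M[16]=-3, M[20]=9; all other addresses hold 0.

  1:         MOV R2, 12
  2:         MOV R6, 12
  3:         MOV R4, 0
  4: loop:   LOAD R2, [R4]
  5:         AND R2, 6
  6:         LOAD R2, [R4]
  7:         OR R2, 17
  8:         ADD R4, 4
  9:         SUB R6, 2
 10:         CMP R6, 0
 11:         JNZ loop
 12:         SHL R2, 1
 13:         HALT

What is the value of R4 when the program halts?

24

R2=12
R6=12
R4=0
R2=M[0]=5
R2=5&6=4
R2=M[0]=5
R2=5|17=21
R4=0+4=4
R6=12-2=10
CMP R6, 0  (cmp 10,0)
JNZ loop: taken
R2=M[4]=23
R2=23&6=6
R2=M[4]=23
R2=23|17=23
R4=4+4=8
R6=10-2=8
CMP R6, 0  (cmp 8,0)
JNZ loop: taken
R2=M[8]=0
R2=0&6=0
R2=M[8]=0
R2=0|17=17
R4=8+4=12
R6=8-2=6
CMP R6, 0  (cmp 6,0)
JNZ loop: taken
R2=M[12]=18
R2=18&6=2
R2=M[12]=18
R2=18|17=19
R4=12+4=16
R6=6-2=4
CMP R6, 0  (cmp 4,0)
JNZ loop: taken
R2=M[16]=-3
R2=(-3)&6=4
R2=M[16]=-3
R2=(-3)|17=-3
R4=16+4=20
R6=4-2=2
CMP R6, 0  (cmp 2,0)
JNZ loop: taken
R2=M[20]=9
R2=9&6=0
R2=M[20]=9
R2=9|17=25
R4=20+4=24
R6=2-2=0
CMP R6, 0  (cmp 0,0)
JNZ loop: not taken
R2=25<<1=50
halt.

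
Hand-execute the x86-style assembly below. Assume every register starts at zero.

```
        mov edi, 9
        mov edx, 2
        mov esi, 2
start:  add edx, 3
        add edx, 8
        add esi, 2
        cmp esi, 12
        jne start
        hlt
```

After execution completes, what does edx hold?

57

mov edi, 9 → edi=9
mov edx, 2 → edx=2
mov esi, 2 → esi=2
add edx, 3 → edx=2+3=5
add edx, 8 → edx=5+8=13
add esi, 2 → esi=2+2=4
cmp esi, 12  (cmp 4,12)
jne start: taken
add edx, 3 → edx=13+3=16
add edx, 8 → edx=16+8=24
add esi, 2 → esi=4+2=6
cmp esi, 12  (cmp 6,12)
jne start: taken
add edx, 3 → edx=24+3=27
add edx, 8 → edx=27+8=35
add esi, 2 → esi=6+2=8
cmp esi, 12  (cmp 8,12)
jne start: taken
add edx, 3 → edx=35+3=38
add edx, 8 → edx=38+8=46
add esi, 2 → esi=8+2=10
cmp esi, 12  (cmp 10,12)
jne start: taken
add edx, 3 → edx=46+3=49
add edx, 8 → edx=49+8=57
add esi, 2 → esi=10+2=12
cmp esi, 12  (cmp 12,12)
jne start: not taken
halt.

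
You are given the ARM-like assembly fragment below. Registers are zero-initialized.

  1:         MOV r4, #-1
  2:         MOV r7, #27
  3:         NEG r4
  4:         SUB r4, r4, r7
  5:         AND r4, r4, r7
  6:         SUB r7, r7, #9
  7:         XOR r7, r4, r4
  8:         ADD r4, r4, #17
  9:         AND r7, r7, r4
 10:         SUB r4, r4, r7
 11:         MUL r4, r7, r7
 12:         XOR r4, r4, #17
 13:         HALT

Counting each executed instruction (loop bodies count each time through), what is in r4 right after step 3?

1

after MOV r4, #-1: r4=-1
after MOV r7, #27: r7=27
after NEG r4: r4=-(-1)=1
After step 3: r4 = 1.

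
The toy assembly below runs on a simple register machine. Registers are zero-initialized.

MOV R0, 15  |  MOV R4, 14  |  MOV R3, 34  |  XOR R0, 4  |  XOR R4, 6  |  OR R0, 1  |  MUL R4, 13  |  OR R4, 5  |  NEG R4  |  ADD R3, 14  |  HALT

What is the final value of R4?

-109

MOV R0, 15 → R0=15
MOV R4, 14 → R4=14
MOV R3, 34 → R3=34
XOR R0, 4 → R0=15^4=11
XOR R4, 6 → R4=14^6=8
OR R0, 1 → R0=11|1=11
MUL R4, 13 → R4=8*13=104
OR R4, 5 → R4=104|5=109
NEG R4 → R4=-(109)=-109
ADD R3, 14 → R3=34+14=48
halt.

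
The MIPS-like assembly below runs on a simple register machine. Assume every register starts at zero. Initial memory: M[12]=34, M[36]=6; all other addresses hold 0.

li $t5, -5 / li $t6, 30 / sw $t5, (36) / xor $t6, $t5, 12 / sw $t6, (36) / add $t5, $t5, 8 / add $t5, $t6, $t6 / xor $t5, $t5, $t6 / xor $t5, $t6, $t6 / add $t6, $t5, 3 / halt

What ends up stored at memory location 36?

-9

$t5=-5
$t6=30
sw $t5, (36) → M[36]=-5
$t6=(-5)^12=-9
sw $t6, (36) → M[36]=-9
$t5=(-5)+8=3
$t5=(-9)+(-9)=-18
$t5=(-18)^(-9)=25
$t5=(-9)^(-9)=0
$t6=0+3=3
halt.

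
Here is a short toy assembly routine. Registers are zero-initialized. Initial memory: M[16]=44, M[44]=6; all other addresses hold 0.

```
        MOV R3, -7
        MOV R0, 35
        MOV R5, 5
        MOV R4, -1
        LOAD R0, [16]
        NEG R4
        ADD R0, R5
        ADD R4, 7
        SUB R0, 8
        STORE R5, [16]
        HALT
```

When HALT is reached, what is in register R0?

41

R3=-7
R0=35
R5=5
R4=-1
R0=M[16]=44
R4=-(-1)=1
R0=44+5=49
R4=1+7=8
R0=49-8=41
STORE R5, [16] → M[16]=5
halt.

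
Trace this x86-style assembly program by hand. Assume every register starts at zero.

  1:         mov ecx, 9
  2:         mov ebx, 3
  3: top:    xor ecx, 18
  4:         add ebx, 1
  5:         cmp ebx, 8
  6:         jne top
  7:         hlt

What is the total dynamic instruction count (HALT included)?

after mov ecx, 9: ecx=9
after mov ebx, 3: ebx=3
after xor ecx, 18: ecx=9^18=27
after add ebx, 1: ebx=3+1=4
cmp ebx, 8  (cmp 4,8)
jne top: taken
after xor ecx, 18: ecx=27^18=9
after add ebx, 1: ebx=4+1=5
cmp ebx, 8  (cmp 5,8)
jne top: taken
after xor ecx, 18: ecx=9^18=27
after add ebx, 1: ebx=5+1=6
cmp ebx, 8  (cmp 6,8)
jne top: taken
after xor ecx, 18: ecx=27^18=9
after add ebx, 1: ebx=6+1=7
cmp ebx, 8  (cmp 7,8)
jne top: taken
after xor ecx, 18: ecx=9^18=27
after add ebx, 1: ebx=7+1=8
cmp ebx, 8  (cmp 8,8)
jne top: not taken
halt.
Total executed instructions: 23.

23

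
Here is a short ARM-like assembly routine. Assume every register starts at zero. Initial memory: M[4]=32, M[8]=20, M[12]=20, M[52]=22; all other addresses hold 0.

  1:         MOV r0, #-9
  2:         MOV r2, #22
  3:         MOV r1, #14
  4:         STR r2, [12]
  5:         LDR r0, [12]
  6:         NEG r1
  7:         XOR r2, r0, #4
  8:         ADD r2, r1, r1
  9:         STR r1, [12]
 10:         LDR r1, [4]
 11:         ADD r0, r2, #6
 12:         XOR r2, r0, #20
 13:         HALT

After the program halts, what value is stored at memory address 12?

r0=-9
r2=22
r1=14
STR r2, [12] → M[12]=22
r0=M[12]=22
r1=-(14)=-14
r2=22^4=18
r2=(-14)+(-14)=-28
STR r1, [12] → M[12]=-14
r1=M[4]=32
r0=(-28)+6=-22
r2=(-22)^20=-2
halt.

-14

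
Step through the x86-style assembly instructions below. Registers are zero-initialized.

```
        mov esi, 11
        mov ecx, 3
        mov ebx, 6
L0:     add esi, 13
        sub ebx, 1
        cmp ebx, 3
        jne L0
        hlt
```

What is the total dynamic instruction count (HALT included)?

esi=11
ecx=3
ebx=6
esi=11+13=24
ebx=6-1=5
cmp ebx, 3  (cmp 5,3)
jne L0: taken
esi=24+13=37
ebx=5-1=4
cmp ebx, 3  (cmp 4,3)
jne L0: taken
esi=37+13=50
ebx=4-1=3
cmp ebx, 3  (cmp 3,3)
jne L0: not taken
halt.
Total executed instructions: 16.

16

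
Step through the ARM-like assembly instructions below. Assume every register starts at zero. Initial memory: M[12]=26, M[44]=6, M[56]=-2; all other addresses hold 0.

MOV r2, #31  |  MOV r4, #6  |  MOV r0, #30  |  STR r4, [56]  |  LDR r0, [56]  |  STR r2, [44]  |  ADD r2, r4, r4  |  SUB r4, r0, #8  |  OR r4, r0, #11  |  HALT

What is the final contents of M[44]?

r2=31
r4=6
r0=30
STR r4, [56] → M[56]=6
r0=M[56]=6
STR r2, [44] → M[44]=31
r2=6+6=12
r4=6-8=-2
r4=6|11=15
halt.

31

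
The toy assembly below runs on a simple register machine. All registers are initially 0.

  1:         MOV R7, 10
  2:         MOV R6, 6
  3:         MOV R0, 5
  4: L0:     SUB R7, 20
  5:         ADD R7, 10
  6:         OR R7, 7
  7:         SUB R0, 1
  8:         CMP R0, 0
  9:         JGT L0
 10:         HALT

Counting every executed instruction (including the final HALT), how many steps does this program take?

34

MOV R7, 10 → R7=10
MOV R6, 6 → R6=6
MOV R0, 5 → R0=5
SUB R7, 20 → R7=10-20=-10
ADD R7, 10 → R7=(-10)+10=0
OR R7, 7 → R7=0|7=7
SUB R0, 1 → R0=5-1=4
CMP R0, 0  (cmp 4,0)
JGT L0: taken
SUB R7, 20 → R7=7-20=-13
ADD R7, 10 → R7=(-13)+10=-3
OR R7, 7 → R7=(-3)|7=-1
SUB R0, 1 → R0=4-1=3
CMP R0, 0  (cmp 3,0)
JGT L0: taken
SUB R7, 20 → R7=(-1)-20=-21
ADD R7, 10 → R7=(-21)+10=-11
OR R7, 7 → R7=(-11)|7=-9
SUB R0, 1 → R0=3-1=2
CMP R0, 0  (cmp 2,0)
JGT L0: taken
SUB R7, 20 → R7=(-9)-20=-29
ADD R7, 10 → R7=(-29)+10=-19
OR R7, 7 → R7=(-19)|7=-17
SUB R0, 1 → R0=2-1=1
CMP R0, 0  (cmp 1,0)
JGT L0: taken
SUB R7, 20 → R7=(-17)-20=-37
ADD R7, 10 → R7=(-37)+10=-27
OR R7, 7 → R7=(-27)|7=-25
SUB R0, 1 → R0=1-1=0
CMP R0, 0  (cmp 0,0)
JGT L0: not taken
halt.
Total executed instructions: 34.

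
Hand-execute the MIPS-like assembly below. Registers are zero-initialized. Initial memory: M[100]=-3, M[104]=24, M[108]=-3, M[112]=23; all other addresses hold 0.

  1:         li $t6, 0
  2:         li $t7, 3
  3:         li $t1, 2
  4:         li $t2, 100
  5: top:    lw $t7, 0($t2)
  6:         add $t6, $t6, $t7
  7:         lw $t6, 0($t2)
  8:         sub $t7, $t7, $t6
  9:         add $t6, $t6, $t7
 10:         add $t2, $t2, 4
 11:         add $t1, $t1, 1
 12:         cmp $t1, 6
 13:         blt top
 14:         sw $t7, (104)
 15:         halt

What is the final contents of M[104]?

$t6=0
$t7=3
$t1=2
$t2=100
$t7=M[100]=-3
$t6=0+(-3)=-3
$t6=M[100]=-3
$t7=(-3)-(-3)=0
$t6=(-3)+0=-3
$t2=100+4=104
$t1=2+1=3
cmp $t1, 6  (cmp 3,6)
blt top: taken
$t7=M[104]=24
$t6=(-3)+24=21
$t6=M[104]=24
$t7=24-24=0
$t6=24+0=24
$t2=104+4=108
$t1=3+1=4
cmp $t1, 6  (cmp 4,6)
blt top: taken
$t7=M[108]=-3
$t6=24+(-3)=21
$t6=M[108]=-3
$t7=(-3)-(-3)=0
$t6=(-3)+0=-3
$t2=108+4=112
$t1=4+1=5
cmp $t1, 6  (cmp 5,6)
blt top: taken
$t7=M[112]=23
$t6=(-3)+23=20
$t6=M[112]=23
$t7=23-23=0
$t6=23+0=23
$t2=112+4=116
$t1=5+1=6
cmp $t1, 6  (cmp 6,6)
blt top: not taken
sw $t7, (104) → M[104]=0
halt.

0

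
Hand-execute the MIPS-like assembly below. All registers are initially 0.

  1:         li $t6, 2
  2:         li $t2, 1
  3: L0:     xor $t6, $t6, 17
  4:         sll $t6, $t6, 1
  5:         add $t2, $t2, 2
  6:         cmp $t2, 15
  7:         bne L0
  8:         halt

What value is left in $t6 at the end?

$t6=2
$t2=1
$t6=2^17=19
$t6=19<<1=38
$t2=1+2=3
cmp $t2, 15  (cmp 3,15)
bne L0: taken
$t6=38^17=55
$t6=55<<1=110
$t2=3+2=5
cmp $t2, 15  (cmp 5,15)
bne L0: taken
$t6=110^17=127
$t6=127<<1=254
$t2=5+2=7
cmp $t2, 15  (cmp 7,15)
bne L0: taken
$t6=254^17=239
$t6=239<<1=478
$t2=7+2=9
cmp $t2, 15  (cmp 9,15)
bne L0: taken
$t6=478^17=463
$t6=463<<1=926
$t2=9+2=11
cmp $t2, 15  (cmp 11,15)
bne L0: taken
$t6=926^17=911
$t6=911<<1=1822
$t2=11+2=13
cmp $t2, 15  (cmp 13,15)
bne L0: taken
$t6=1822^17=1807
$t6=1807<<1=3614
$t2=13+2=15
cmp $t2, 15  (cmp 15,15)
bne L0: not taken
halt.

3614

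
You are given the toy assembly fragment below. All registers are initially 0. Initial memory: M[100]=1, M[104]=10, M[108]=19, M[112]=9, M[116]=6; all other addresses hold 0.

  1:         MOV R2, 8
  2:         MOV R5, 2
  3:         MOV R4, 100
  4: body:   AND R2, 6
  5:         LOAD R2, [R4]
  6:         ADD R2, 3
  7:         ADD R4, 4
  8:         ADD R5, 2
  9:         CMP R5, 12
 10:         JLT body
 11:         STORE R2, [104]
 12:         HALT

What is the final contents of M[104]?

9

MOV R2, 8 → R2=8
MOV R5, 2 → R5=2
MOV R4, 100 → R4=100
AND R2, 6 → R2=8&6=0
LOAD R2, [R4] → R2=M[100]=1
ADD R2, 3 → R2=1+3=4
ADD R4, 4 → R4=100+4=104
ADD R5, 2 → R5=2+2=4
CMP R5, 12  (cmp 4,12)
JLT body: taken
AND R2, 6 → R2=4&6=4
LOAD R2, [R4] → R2=M[104]=10
ADD R2, 3 → R2=10+3=13
ADD R4, 4 → R4=104+4=108
ADD R5, 2 → R5=4+2=6
CMP R5, 12  (cmp 6,12)
JLT body: taken
AND R2, 6 → R2=13&6=4
LOAD R2, [R4] → R2=M[108]=19
ADD R2, 3 → R2=19+3=22
ADD R4, 4 → R4=108+4=112
ADD R5, 2 → R5=6+2=8
CMP R5, 12  (cmp 8,12)
JLT body: taken
AND R2, 6 → R2=22&6=6
LOAD R2, [R4] → R2=M[112]=9
ADD R2, 3 → R2=9+3=12
ADD R4, 4 → R4=112+4=116
ADD R5, 2 → R5=8+2=10
CMP R5, 12  (cmp 10,12)
JLT body: taken
AND R2, 6 → R2=12&6=4
LOAD R2, [R4] → R2=M[116]=6
ADD R2, 3 → R2=6+3=9
ADD R4, 4 → R4=116+4=120
ADD R5, 2 → R5=10+2=12
CMP R5, 12  (cmp 12,12)
JLT body: not taken
STORE R2, [104] → M[104]=9
halt.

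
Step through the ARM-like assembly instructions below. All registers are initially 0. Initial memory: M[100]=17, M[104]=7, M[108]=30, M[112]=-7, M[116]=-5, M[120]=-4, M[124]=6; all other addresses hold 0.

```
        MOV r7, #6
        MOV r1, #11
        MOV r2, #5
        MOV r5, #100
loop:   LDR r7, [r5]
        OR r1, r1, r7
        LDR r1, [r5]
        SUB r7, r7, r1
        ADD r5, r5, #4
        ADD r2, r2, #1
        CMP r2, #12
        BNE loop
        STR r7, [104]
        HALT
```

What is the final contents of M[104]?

MOV r7, #6 → r7=6
MOV r1, #11 → r1=11
MOV r2, #5 → r2=5
MOV r5, #100 → r5=100
LDR r7, [r5] → r7=M[100]=17
OR r1, r1, r7 → r1=11|17=27
LDR r1, [r5] → r1=M[100]=17
SUB r7, r7, r1 → r7=17-17=0
ADD r5, r5, #4 → r5=100+4=104
ADD r2, r2, #1 → r2=5+1=6
CMP r2, #12  (cmp 6,12)
BNE loop: taken
LDR r7, [r5] → r7=M[104]=7
OR r1, r1, r7 → r1=17|7=23
LDR r1, [r5] → r1=M[104]=7
SUB r7, r7, r1 → r7=7-7=0
ADD r5, r5, #4 → r5=104+4=108
ADD r2, r2, #1 → r2=6+1=7
CMP r2, #12  (cmp 7,12)
BNE loop: taken
LDR r7, [r5] → r7=M[108]=30
OR r1, r1, r7 → r1=7|30=31
LDR r1, [r5] → r1=M[108]=30
SUB r7, r7, r1 → r7=30-30=0
ADD r5, r5, #4 → r5=108+4=112
ADD r2, r2, #1 → r2=7+1=8
CMP r2, #12  (cmp 8,12)
BNE loop: taken
LDR r7, [r5] → r7=M[112]=-7
OR r1, r1, r7 → r1=30|(-7)=-1
LDR r1, [r5] → r1=M[112]=-7
SUB r7, r7, r1 → r7=(-7)-(-7)=0
ADD r5, r5, #4 → r5=112+4=116
ADD r2, r2, #1 → r2=8+1=9
CMP r2, #12  (cmp 9,12)
BNE loop: taken
LDR r7, [r5] → r7=M[116]=-5
OR r1, r1, r7 → r1=(-7)|(-5)=-5
LDR r1, [r5] → r1=M[116]=-5
SUB r7, r7, r1 → r7=(-5)-(-5)=0
ADD r5, r5, #4 → r5=116+4=120
ADD r2, r2, #1 → r2=9+1=10
CMP r2, #12  (cmp 10,12)
BNE loop: taken
LDR r7, [r5] → r7=M[120]=-4
OR r1, r1, r7 → r1=(-5)|(-4)=-1
LDR r1, [r5] → r1=M[120]=-4
SUB r7, r7, r1 → r7=(-4)-(-4)=0
ADD r5, r5, #4 → r5=120+4=124
ADD r2, r2, #1 → r2=10+1=11
CMP r2, #12  (cmp 11,12)
BNE loop: taken
LDR r7, [r5] → r7=M[124]=6
OR r1, r1, r7 → r1=(-4)|6=-2
LDR r1, [r5] → r1=M[124]=6
SUB r7, r7, r1 → r7=6-6=0
ADD r5, r5, #4 → r5=124+4=128
ADD r2, r2, #1 → r2=11+1=12
CMP r2, #12  (cmp 12,12)
BNE loop: not taken
STR r7, [104] → M[104]=0
halt.

0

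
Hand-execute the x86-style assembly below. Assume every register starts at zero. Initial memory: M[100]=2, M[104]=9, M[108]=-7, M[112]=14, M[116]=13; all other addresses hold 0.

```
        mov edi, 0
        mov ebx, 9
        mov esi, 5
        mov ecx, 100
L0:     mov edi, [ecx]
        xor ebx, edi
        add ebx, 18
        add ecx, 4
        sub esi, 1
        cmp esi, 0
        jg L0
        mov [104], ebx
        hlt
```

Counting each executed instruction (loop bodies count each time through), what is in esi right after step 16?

edi=0
ebx=9
esi=5
ecx=100
edi=M[100]=2
ebx=9^2=11
ebx=11+18=29
ecx=100+4=104
esi=5-1=4
cmp esi, 0  (cmp 4,0)
jg L0: taken
edi=M[104]=9
ebx=29^9=20
ebx=20+18=38
ecx=104+4=108
esi=4-1=3
After step 16: esi = 3.

3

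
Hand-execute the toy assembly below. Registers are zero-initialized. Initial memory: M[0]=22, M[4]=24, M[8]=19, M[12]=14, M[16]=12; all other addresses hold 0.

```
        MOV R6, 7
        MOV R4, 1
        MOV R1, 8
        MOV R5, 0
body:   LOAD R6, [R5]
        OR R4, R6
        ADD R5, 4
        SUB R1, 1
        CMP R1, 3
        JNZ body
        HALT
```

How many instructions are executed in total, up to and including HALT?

MOV R6, 7 → R6=7
MOV R4, 1 → R4=1
MOV R1, 8 → R1=8
MOV R5, 0 → R5=0
LOAD R6, [R5] → R6=M[0]=22
OR R4, R6 → R4=1|22=23
ADD R5, 4 → R5=0+4=4
SUB R1, 1 → R1=8-1=7
CMP R1, 3  (cmp 7,3)
JNZ body: taken
LOAD R6, [R5] → R6=M[4]=24
OR R4, R6 → R4=23|24=31
ADD R5, 4 → R5=4+4=8
SUB R1, 1 → R1=7-1=6
CMP R1, 3  (cmp 6,3)
JNZ body: taken
LOAD R6, [R5] → R6=M[8]=19
OR R4, R6 → R4=31|19=31
ADD R5, 4 → R5=8+4=12
SUB R1, 1 → R1=6-1=5
CMP R1, 3  (cmp 5,3)
JNZ body: taken
LOAD R6, [R5] → R6=M[12]=14
OR R4, R6 → R4=31|14=31
ADD R5, 4 → R5=12+4=16
SUB R1, 1 → R1=5-1=4
CMP R1, 3  (cmp 4,3)
JNZ body: taken
LOAD R6, [R5] → R6=M[16]=12
OR R4, R6 → R4=31|12=31
ADD R5, 4 → R5=16+4=20
SUB R1, 1 → R1=4-1=3
CMP R1, 3  (cmp 3,3)
JNZ body: not taken
halt.
Total executed instructions: 35.

35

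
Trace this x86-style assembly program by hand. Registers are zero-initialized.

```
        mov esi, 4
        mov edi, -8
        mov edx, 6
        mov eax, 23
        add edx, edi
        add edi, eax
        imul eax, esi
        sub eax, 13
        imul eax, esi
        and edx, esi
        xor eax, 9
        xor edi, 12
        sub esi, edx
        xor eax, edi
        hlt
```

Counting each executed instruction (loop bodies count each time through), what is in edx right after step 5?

after mov esi, 4: esi=4
after mov edi, -8: edi=-8
after mov edx, 6: edx=6
after mov eax, 23: eax=23
after add edx, edi: edx=6+(-8)=-2
After step 5: edx = -2.

-2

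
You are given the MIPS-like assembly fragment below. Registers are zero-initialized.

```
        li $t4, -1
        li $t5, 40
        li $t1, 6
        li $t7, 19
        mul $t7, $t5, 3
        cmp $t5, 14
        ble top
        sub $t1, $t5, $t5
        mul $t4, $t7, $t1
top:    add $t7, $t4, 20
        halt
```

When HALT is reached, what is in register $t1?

0

li $t4, -1 → $t4=-1
li $t5, 40 → $t5=40
li $t1, 6 → $t1=6
li $t7, 19 → $t7=19
mul $t7, $t5, 3 → $t7=40*3=120
cmp $t5, 14  (cmp 40,14)
ble top: not taken
sub $t1, $t5, $t5 → $t1=40-40=0
mul $t4, $t7, $t1 → $t4=120*0=0
add $t7, $t4, 20 → $t7=0+20=20
halt.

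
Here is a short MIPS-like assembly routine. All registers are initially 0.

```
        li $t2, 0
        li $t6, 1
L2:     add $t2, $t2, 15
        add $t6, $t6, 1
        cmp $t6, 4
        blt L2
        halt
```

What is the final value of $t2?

45

li $t2, 0 → $t2=0
li $t6, 1 → $t6=1
add $t2, $t2, 15 → $t2=0+15=15
add $t6, $t6, 1 → $t6=1+1=2
cmp $t6, 4  (cmp 2,4)
blt L2: taken
add $t2, $t2, 15 → $t2=15+15=30
add $t6, $t6, 1 → $t6=2+1=3
cmp $t6, 4  (cmp 3,4)
blt L2: taken
add $t2, $t2, 15 → $t2=30+15=45
add $t6, $t6, 1 → $t6=3+1=4
cmp $t6, 4  (cmp 4,4)
blt L2: not taken
halt.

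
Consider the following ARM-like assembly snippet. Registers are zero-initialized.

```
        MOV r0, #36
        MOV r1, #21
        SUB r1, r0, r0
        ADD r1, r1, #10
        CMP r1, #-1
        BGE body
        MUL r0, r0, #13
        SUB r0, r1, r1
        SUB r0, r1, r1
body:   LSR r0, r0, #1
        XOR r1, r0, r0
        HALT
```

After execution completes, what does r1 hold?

after MOV r0, #36: r0=36
after MOV r1, #21: r1=21
after SUB r1, r0, r0: r1=36-36=0
after ADD r1, r1, #10: r1=0+10=10
CMP r1, #-1  (cmp 10,-1)
BGE body: taken
after LSR r0, r0, #1: r0=36>>1=18
after XOR r1, r0, r0: r1=18^18=0
halt.

0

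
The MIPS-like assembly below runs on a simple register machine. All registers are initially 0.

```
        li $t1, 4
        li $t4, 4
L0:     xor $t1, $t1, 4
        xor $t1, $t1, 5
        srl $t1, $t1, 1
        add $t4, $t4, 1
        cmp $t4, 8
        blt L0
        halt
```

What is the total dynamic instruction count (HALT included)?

li $t1, 4 → $t1=4
li $t4, 4 → $t4=4
xor $t1, $t1, 4 → $t1=4^4=0
xor $t1, $t1, 5 → $t1=0^5=5
srl $t1, $t1, 1 → $t1=5>>1=2
add $t4, $t4, 1 → $t4=4+1=5
cmp $t4, 8  (cmp 5,8)
blt L0: taken
xor $t1, $t1, 4 → $t1=2^4=6
xor $t1, $t1, 5 → $t1=6^5=3
srl $t1, $t1, 1 → $t1=3>>1=1
add $t4, $t4, 1 → $t4=5+1=6
cmp $t4, 8  (cmp 6,8)
blt L0: taken
xor $t1, $t1, 4 → $t1=1^4=5
xor $t1, $t1, 5 → $t1=5^5=0
srl $t1, $t1, 1 → $t1=0>>1=0
add $t4, $t4, 1 → $t4=6+1=7
cmp $t4, 8  (cmp 7,8)
blt L0: taken
xor $t1, $t1, 4 → $t1=0^4=4
xor $t1, $t1, 5 → $t1=4^5=1
srl $t1, $t1, 1 → $t1=1>>1=0
add $t4, $t4, 1 → $t4=7+1=8
cmp $t4, 8  (cmp 8,8)
blt L0: not taken
halt.
Total executed instructions: 27.

27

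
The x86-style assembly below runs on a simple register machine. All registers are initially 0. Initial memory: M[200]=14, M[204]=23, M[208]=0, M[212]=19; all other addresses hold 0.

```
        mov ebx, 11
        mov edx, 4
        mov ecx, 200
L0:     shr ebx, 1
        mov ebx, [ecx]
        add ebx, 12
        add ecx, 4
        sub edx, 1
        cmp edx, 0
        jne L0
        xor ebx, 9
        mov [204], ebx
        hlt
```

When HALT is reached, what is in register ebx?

22

mov ebx, 11 → ebx=11
mov edx, 4 → edx=4
mov ecx, 200 → ecx=200
shr ebx, 1 → ebx=11>>1=5
mov ebx, [ecx] → ebx=M[200]=14
add ebx, 12 → ebx=14+12=26
add ecx, 4 → ecx=200+4=204
sub edx, 1 → edx=4-1=3
cmp edx, 0  (cmp 3,0)
jne L0: taken
shr ebx, 1 → ebx=26>>1=13
mov ebx, [ecx] → ebx=M[204]=23
add ebx, 12 → ebx=23+12=35
add ecx, 4 → ecx=204+4=208
sub edx, 1 → edx=3-1=2
cmp edx, 0  (cmp 2,0)
jne L0: taken
shr ebx, 1 → ebx=35>>1=17
mov ebx, [ecx] → ebx=M[208]=0
add ebx, 12 → ebx=0+12=12
add ecx, 4 → ecx=208+4=212
sub edx, 1 → edx=2-1=1
cmp edx, 0  (cmp 1,0)
jne L0: taken
shr ebx, 1 → ebx=12>>1=6
mov ebx, [ecx] → ebx=M[212]=19
add ebx, 12 → ebx=19+12=31
add ecx, 4 → ecx=212+4=216
sub edx, 1 → edx=1-1=0
cmp edx, 0  (cmp 0,0)
jne L0: not taken
xor ebx, 9 → ebx=31^9=22
mov [204], ebx → M[204]=22
halt.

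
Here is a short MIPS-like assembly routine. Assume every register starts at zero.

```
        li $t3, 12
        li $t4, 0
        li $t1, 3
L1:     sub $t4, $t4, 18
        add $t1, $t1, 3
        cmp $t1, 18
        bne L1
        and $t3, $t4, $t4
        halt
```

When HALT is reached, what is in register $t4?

li $t3, 12 → $t3=12
li $t4, 0 → $t4=0
li $t1, 3 → $t1=3
sub $t4, $t4, 18 → $t4=0-18=-18
add $t1, $t1, 3 → $t1=3+3=6
cmp $t1, 18  (cmp 6,18)
bne L1: taken
sub $t4, $t4, 18 → $t4=(-18)-18=-36
add $t1, $t1, 3 → $t1=6+3=9
cmp $t1, 18  (cmp 9,18)
bne L1: taken
sub $t4, $t4, 18 → $t4=(-36)-18=-54
add $t1, $t1, 3 → $t1=9+3=12
cmp $t1, 18  (cmp 12,18)
bne L1: taken
sub $t4, $t4, 18 → $t4=(-54)-18=-72
add $t1, $t1, 3 → $t1=12+3=15
cmp $t1, 18  (cmp 15,18)
bne L1: taken
sub $t4, $t4, 18 → $t4=(-72)-18=-90
add $t1, $t1, 3 → $t1=15+3=18
cmp $t1, 18  (cmp 18,18)
bne L1: not taken
and $t3, $t4, $t4 → $t3=(-90)&(-90)=-90
halt.

-90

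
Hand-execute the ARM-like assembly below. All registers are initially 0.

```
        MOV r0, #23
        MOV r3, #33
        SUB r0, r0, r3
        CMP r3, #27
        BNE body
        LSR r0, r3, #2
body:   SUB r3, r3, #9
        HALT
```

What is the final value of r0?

r0=23
r3=33
r0=23-33=-10
CMP r3, #27  (cmp 33,27)
BNE body: taken
r3=33-9=24
halt.

-10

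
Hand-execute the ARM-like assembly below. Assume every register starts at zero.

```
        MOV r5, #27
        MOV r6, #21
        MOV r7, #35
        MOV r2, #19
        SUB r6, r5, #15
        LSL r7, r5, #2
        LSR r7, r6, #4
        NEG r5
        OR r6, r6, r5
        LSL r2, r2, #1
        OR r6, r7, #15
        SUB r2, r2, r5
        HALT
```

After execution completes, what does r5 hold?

r5=27
r6=21
r7=35
r2=19
r6=27-15=12
r7=27<<2=108
r7=12>>4=0
r5=-(27)=-27
r6=12|(-27)=-19
r2=19<<1=38
r6=0|15=15
r2=38-(-27)=65
halt.

-27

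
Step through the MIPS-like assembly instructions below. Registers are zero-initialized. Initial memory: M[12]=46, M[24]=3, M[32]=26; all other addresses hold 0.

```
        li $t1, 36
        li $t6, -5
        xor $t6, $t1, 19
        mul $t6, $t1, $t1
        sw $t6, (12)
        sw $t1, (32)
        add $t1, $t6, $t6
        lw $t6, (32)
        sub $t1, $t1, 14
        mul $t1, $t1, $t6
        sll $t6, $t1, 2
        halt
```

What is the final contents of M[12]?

$t1=36
$t6=-5
$t6=36^19=55
$t6=36*36=1296
sw $t6, (12) → M[12]=1296
sw $t1, (32) → M[32]=36
$t1=1296+1296=2592
$t6=M[32]=36
$t1=2592-14=2578
$t1=2578*36=92808
$t6=92808<<2=371232
halt.

1296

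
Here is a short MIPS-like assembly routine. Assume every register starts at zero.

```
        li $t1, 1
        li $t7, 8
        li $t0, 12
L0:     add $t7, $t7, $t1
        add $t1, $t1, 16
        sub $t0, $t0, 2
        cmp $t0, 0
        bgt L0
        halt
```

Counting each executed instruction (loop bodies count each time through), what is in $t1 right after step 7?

17

after li $t1, 1: $t1=1
after li $t7, 8: $t7=8
after li $t0, 12: $t0=12
after add $t7, $t7, $t1: $t7=8+1=9
after add $t1, $t1, 16: $t1=1+16=17
after sub $t0, $t0, 2: $t0=12-2=10
cmp $t0, 0  (cmp 10,0)
After step 7: $t1 = 17.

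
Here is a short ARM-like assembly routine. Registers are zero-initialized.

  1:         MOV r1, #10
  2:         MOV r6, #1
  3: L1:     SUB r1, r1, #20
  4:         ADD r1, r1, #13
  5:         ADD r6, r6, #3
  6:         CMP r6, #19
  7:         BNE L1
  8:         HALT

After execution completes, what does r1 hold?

-32

MOV r1, #10 → r1=10
MOV r6, #1 → r6=1
SUB r1, r1, #20 → r1=10-20=-10
ADD r1, r1, #13 → r1=(-10)+13=3
ADD r6, r6, #3 → r6=1+3=4
CMP r6, #19  (cmp 4,19)
BNE L1: taken
SUB r1, r1, #20 → r1=3-20=-17
ADD r1, r1, #13 → r1=(-17)+13=-4
ADD r6, r6, #3 → r6=4+3=7
CMP r6, #19  (cmp 7,19)
BNE L1: taken
SUB r1, r1, #20 → r1=(-4)-20=-24
ADD r1, r1, #13 → r1=(-24)+13=-11
ADD r6, r6, #3 → r6=7+3=10
CMP r6, #19  (cmp 10,19)
BNE L1: taken
SUB r1, r1, #20 → r1=(-11)-20=-31
ADD r1, r1, #13 → r1=(-31)+13=-18
ADD r6, r6, #3 → r6=10+3=13
CMP r6, #19  (cmp 13,19)
BNE L1: taken
SUB r1, r1, #20 → r1=(-18)-20=-38
ADD r1, r1, #13 → r1=(-38)+13=-25
ADD r6, r6, #3 → r6=13+3=16
CMP r6, #19  (cmp 16,19)
BNE L1: taken
SUB r1, r1, #20 → r1=(-25)-20=-45
ADD r1, r1, #13 → r1=(-45)+13=-32
ADD r6, r6, #3 → r6=16+3=19
CMP r6, #19  (cmp 19,19)
BNE L1: not taken
halt.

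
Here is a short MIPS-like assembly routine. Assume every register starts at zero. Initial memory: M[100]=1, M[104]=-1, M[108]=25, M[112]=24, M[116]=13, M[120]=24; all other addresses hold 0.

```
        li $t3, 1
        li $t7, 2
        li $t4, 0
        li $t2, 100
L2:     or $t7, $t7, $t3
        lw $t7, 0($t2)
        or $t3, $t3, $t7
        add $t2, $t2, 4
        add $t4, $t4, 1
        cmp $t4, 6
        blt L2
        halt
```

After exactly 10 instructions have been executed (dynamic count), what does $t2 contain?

104

$t3=1
$t7=2
$t4=0
$t2=100
$t7=2|1=3
$t7=M[100]=1
$t3=1|1=1
$t2=100+4=104
$t4=0+1=1
cmp $t4, 6  (cmp 1,6)
After step 10: $t2 = 104.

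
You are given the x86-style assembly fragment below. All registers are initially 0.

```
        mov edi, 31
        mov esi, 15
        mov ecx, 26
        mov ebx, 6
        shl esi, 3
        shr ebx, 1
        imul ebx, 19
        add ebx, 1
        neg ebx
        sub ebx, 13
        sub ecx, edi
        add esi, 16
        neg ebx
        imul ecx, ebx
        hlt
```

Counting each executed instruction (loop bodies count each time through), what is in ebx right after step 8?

58

after mov edi, 31: edi=31
after mov esi, 15: esi=15
after mov ecx, 26: ecx=26
after mov ebx, 6: ebx=6
after shl esi, 3: esi=15<<3=120
after shr ebx, 1: ebx=6>>1=3
after imul ebx, 19: ebx=3*19=57
after add ebx, 1: ebx=57+1=58
After step 8: ebx = 58.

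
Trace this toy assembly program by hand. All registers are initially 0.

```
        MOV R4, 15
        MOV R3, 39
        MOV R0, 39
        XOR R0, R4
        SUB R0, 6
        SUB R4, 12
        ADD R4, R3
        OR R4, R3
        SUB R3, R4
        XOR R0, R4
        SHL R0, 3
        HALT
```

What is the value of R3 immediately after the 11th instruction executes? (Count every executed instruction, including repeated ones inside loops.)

-8

R4=15
R3=39
R0=39
R0=39^15=40
R0=40-6=34
R4=15-12=3
R4=3+39=42
R4=42|39=47
R3=39-47=-8
R0=34^47=13
R0=13<<3=104
After step 11: R3 = -8.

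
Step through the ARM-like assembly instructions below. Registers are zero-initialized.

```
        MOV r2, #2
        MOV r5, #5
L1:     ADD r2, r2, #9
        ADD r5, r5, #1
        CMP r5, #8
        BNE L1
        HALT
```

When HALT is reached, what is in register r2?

29

r2=2
r5=5
r2=2+9=11
r5=5+1=6
CMP r5, #8  (cmp 6,8)
BNE L1: taken
r2=11+9=20
r5=6+1=7
CMP r5, #8  (cmp 7,8)
BNE L1: taken
r2=20+9=29
r5=7+1=8
CMP r5, #8  (cmp 8,8)
BNE L1: not taken
halt.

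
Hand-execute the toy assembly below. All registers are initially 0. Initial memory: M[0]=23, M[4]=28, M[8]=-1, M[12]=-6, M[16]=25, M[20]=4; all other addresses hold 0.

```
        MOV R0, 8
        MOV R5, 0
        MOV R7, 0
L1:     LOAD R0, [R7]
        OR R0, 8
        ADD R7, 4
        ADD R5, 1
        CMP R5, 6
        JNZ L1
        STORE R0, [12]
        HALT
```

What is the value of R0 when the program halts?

12

MOV R0, 8 → R0=8
MOV R5, 0 → R5=0
MOV R7, 0 → R7=0
LOAD R0, [R7] → R0=M[0]=23
OR R0, 8 → R0=23|8=31
ADD R7, 4 → R7=0+4=4
ADD R5, 1 → R5=0+1=1
CMP R5, 6  (cmp 1,6)
JNZ L1: taken
LOAD R0, [R7] → R0=M[4]=28
OR R0, 8 → R0=28|8=28
ADD R7, 4 → R7=4+4=8
ADD R5, 1 → R5=1+1=2
CMP R5, 6  (cmp 2,6)
JNZ L1: taken
LOAD R0, [R7] → R0=M[8]=-1
OR R0, 8 → R0=(-1)|8=-1
ADD R7, 4 → R7=8+4=12
ADD R5, 1 → R5=2+1=3
CMP R5, 6  (cmp 3,6)
JNZ L1: taken
LOAD R0, [R7] → R0=M[12]=-6
OR R0, 8 → R0=(-6)|8=-6
ADD R7, 4 → R7=12+4=16
ADD R5, 1 → R5=3+1=4
CMP R5, 6  (cmp 4,6)
JNZ L1: taken
LOAD R0, [R7] → R0=M[16]=25
OR R0, 8 → R0=25|8=25
ADD R7, 4 → R7=16+4=20
ADD R5, 1 → R5=4+1=5
CMP R5, 6  (cmp 5,6)
JNZ L1: taken
LOAD R0, [R7] → R0=M[20]=4
OR R0, 8 → R0=4|8=12
ADD R7, 4 → R7=20+4=24
ADD R5, 1 → R5=5+1=6
CMP R5, 6  (cmp 6,6)
JNZ L1: not taken
STORE R0, [12] → M[12]=12
halt.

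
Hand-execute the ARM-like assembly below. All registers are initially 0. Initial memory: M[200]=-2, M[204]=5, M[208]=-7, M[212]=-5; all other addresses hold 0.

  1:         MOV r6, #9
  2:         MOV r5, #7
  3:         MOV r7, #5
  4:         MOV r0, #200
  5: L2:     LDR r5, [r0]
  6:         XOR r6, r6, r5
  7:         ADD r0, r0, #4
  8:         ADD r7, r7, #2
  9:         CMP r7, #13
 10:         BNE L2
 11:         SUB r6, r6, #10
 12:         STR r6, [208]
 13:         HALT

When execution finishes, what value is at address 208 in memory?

r6=9
r5=7
r7=5
r0=200
r5=M[200]=-2
r6=9^(-2)=-9
r0=200+4=204
r7=5+2=7
CMP r7, #13  (cmp 7,13)
BNE L2: taken
r5=M[204]=5
r6=(-9)^5=-14
r0=204+4=208
r7=7+2=9
CMP r7, #13  (cmp 9,13)
BNE L2: taken
r5=M[208]=-7
r6=(-14)^(-7)=11
r0=208+4=212
r7=9+2=11
CMP r7, #13  (cmp 11,13)
BNE L2: taken
r5=M[212]=-5
r6=11^(-5)=-16
r0=212+4=216
r7=11+2=13
CMP r7, #13  (cmp 13,13)
BNE L2: not taken
r6=(-16)-10=-26
STR r6, [208] → M[208]=-26
halt.

-26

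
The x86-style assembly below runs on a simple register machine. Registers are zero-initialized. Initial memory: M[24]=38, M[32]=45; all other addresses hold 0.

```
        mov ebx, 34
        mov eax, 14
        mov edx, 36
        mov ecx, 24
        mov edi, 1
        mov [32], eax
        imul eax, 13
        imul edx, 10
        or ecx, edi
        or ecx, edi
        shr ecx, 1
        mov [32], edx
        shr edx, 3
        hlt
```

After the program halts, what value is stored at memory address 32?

360

mov ebx, 34 → ebx=34
mov eax, 14 → eax=14
mov edx, 36 → edx=36
mov ecx, 24 → ecx=24
mov edi, 1 → edi=1
mov [32], eax → M[32]=14
imul eax, 13 → eax=14*13=182
imul edx, 10 → edx=36*10=360
or ecx, edi → ecx=24|1=25
or ecx, edi → ecx=25|1=25
shr ecx, 1 → ecx=25>>1=12
mov [32], edx → M[32]=360
shr edx, 3 → edx=360>>3=45
halt.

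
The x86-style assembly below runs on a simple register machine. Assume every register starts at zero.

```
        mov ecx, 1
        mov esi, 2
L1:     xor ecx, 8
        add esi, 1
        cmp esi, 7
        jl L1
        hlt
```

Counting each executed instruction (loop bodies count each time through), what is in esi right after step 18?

6

after mov ecx, 1: ecx=1
after mov esi, 2: esi=2
after xor ecx, 8: ecx=1^8=9
after add esi, 1: esi=2+1=3
cmp esi, 7  (cmp 3,7)
jl L1: taken
after xor ecx, 8: ecx=9^8=1
after add esi, 1: esi=3+1=4
cmp esi, 7  (cmp 4,7)
jl L1: taken
after xor ecx, 8: ecx=1^8=9
after add esi, 1: esi=4+1=5
cmp esi, 7  (cmp 5,7)
jl L1: taken
after xor ecx, 8: ecx=9^8=1
after add esi, 1: esi=5+1=6
cmp esi, 7  (cmp 6,7)
jl L1: taken
After step 18: esi = 6.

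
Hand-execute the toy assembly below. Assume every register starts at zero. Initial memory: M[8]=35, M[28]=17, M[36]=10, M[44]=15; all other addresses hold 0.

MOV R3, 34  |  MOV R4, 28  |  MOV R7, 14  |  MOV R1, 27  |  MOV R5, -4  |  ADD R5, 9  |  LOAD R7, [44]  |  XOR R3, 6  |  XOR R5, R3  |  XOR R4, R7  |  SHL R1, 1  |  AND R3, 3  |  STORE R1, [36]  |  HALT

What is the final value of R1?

54

after MOV R3, 34: R3=34
after MOV R4, 28: R4=28
after MOV R7, 14: R7=14
after MOV R1, 27: R1=27
after MOV R5, -4: R5=-4
after ADD R5, 9: R5=(-4)+9=5
after LOAD R7, [44]: R7=M[44]=15
after XOR R3, 6: R3=34^6=36
after XOR R5, R3: R5=5^36=33
after XOR R4, R7: R4=28^15=19
after SHL R1, 1: R1=27<<1=54
after AND R3, 3: R3=36&3=0
STORE R1, [36] → M[36]=54
halt.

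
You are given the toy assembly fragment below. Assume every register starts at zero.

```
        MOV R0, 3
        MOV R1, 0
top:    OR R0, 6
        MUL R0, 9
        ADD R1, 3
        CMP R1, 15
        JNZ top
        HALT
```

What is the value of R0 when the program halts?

R0=3
R1=0
R0=3|6=7
R0=7*9=63
R1=0+3=3
CMP R1, 15  (cmp 3,15)
JNZ top: taken
R0=63|6=63
R0=63*9=567
R1=3+3=6
CMP R1, 15  (cmp 6,15)
JNZ top: taken
R0=567|6=567
R0=567*9=5103
R1=6+3=9
CMP R1, 15  (cmp 9,15)
JNZ top: taken
R0=5103|6=5103
R0=5103*9=45927
R1=9+3=12
CMP R1, 15  (cmp 12,15)
JNZ top: taken
R0=45927|6=45927
R0=45927*9=413343
R1=12+3=15
CMP R1, 15  (cmp 15,15)
JNZ top: not taken
halt.

413343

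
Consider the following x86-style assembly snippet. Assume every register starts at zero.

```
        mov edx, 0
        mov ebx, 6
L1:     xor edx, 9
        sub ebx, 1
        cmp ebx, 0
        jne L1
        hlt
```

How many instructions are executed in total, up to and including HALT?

27

after mov edx, 0: edx=0
after mov ebx, 6: ebx=6
after xor edx, 9: edx=0^9=9
after sub ebx, 1: ebx=6-1=5
cmp ebx, 0  (cmp 5,0)
jne L1: taken
after xor edx, 9: edx=9^9=0
after sub ebx, 1: ebx=5-1=4
cmp ebx, 0  (cmp 4,0)
jne L1: taken
after xor edx, 9: edx=0^9=9
after sub ebx, 1: ebx=4-1=3
cmp ebx, 0  (cmp 3,0)
jne L1: taken
after xor edx, 9: edx=9^9=0
after sub ebx, 1: ebx=3-1=2
cmp ebx, 0  (cmp 2,0)
jne L1: taken
after xor edx, 9: edx=0^9=9
after sub ebx, 1: ebx=2-1=1
cmp ebx, 0  (cmp 1,0)
jne L1: taken
after xor edx, 9: edx=9^9=0
after sub ebx, 1: ebx=1-1=0
cmp ebx, 0  (cmp 0,0)
jne L1: not taken
halt.
Total executed instructions: 27.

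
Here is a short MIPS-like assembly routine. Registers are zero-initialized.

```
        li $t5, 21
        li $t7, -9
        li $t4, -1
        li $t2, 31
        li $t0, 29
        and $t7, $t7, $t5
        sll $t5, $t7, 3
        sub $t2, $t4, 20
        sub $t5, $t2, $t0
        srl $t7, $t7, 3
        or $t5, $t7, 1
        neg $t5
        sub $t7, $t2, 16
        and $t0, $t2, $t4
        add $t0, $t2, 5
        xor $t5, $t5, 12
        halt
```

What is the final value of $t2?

-21

li $t5, 21 → $t5=21
li $t7, -9 → $t7=-9
li $t4, -1 → $t4=-1
li $t2, 31 → $t2=31
li $t0, 29 → $t0=29
and $t7, $t7, $t5 → $t7=(-9)&21=21
sll $t5, $t7, 3 → $t5=21<<3=168
sub $t2, $t4, 20 → $t2=(-1)-20=-21
sub $t5, $t2, $t0 → $t5=(-21)-29=-50
srl $t7, $t7, 3 → $t7=21>>3=2
or $t5, $t7, 1 → $t5=2|1=3
neg $t5 → $t5=-(3)=-3
sub $t7, $t2, 16 → $t7=(-21)-16=-37
and $t0, $t2, $t4 → $t0=(-21)&(-1)=-21
add $t0, $t2, 5 → $t0=(-21)+5=-16
xor $t5, $t5, 12 → $t5=(-3)^12=-15
halt.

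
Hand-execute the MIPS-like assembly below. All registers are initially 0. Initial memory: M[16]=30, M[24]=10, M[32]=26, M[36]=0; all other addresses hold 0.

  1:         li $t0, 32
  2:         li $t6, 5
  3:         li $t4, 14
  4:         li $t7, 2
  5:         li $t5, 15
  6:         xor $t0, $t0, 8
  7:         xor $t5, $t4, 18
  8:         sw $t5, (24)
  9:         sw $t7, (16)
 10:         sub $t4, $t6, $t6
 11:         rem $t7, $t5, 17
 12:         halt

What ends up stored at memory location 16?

after li $t0, 32: $t0=32
after li $t6, 5: $t6=5
after li $t4, 14: $t4=14
after li $t7, 2: $t7=2
after li $t5, 15: $t5=15
after xor $t0, $t0, 8: $t0=32^8=40
after xor $t5, $t4, 18: $t5=14^18=28
sw $t5, (24) → M[24]=28
sw $t7, (16) → M[16]=2
after sub $t4, $t6, $t6: $t4=5-5=0
after rem $t7, $t5, 17: $t7=28%17=11
halt.

2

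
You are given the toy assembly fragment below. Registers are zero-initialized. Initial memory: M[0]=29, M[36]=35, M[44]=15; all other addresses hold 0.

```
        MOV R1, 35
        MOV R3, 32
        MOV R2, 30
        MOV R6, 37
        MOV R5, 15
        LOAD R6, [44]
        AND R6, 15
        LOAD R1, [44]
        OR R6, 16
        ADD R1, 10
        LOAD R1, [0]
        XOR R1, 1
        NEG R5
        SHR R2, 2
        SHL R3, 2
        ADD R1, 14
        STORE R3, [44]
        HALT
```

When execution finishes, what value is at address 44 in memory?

MOV R1, 35 → R1=35
MOV R3, 32 → R3=32
MOV R2, 30 → R2=30
MOV R6, 37 → R6=37
MOV R5, 15 → R5=15
LOAD R6, [44] → R6=M[44]=15
AND R6, 15 → R6=15&15=15
LOAD R1, [44] → R1=M[44]=15
OR R6, 16 → R6=15|16=31
ADD R1, 10 → R1=15+10=25
LOAD R1, [0] → R1=M[0]=29
XOR R1, 1 → R1=29^1=28
NEG R5 → R5=-(15)=-15
SHR R2, 2 → R2=30>>2=7
SHL R3, 2 → R3=32<<2=128
ADD R1, 14 → R1=28+14=42
STORE R3, [44] → M[44]=128
halt.

128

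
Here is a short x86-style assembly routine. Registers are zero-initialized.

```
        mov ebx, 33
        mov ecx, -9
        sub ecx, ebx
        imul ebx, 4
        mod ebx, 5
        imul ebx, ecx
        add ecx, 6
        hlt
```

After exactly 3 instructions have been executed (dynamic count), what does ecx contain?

-42

ebx=33
ecx=-9
ecx=(-9)-33=-42
After step 3: ecx = -42.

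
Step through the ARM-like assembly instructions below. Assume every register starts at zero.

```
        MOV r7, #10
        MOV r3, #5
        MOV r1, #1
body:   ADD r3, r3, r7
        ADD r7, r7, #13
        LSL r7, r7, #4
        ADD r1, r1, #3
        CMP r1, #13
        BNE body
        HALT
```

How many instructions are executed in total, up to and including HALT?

28

r7=10
r3=5
r1=1
r3=5+10=15
r7=10+13=23
r7=23<<4=368
r1=1+3=4
CMP r1, #13  (cmp 4,13)
BNE body: taken
r3=15+368=383
r7=368+13=381
r7=381<<4=6096
r1=4+3=7
CMP r1, #13  (cmp 7,13)
BNE body: taken
r3=383+6096=6479
r7=6096+13=6109
r7=6109<<4=97744
r1=7+3=10
CMP r1, #13  (cmp 10,13)
BNE body: taken
r3=6479+97744=104223
r7=97744+13=97757
r7=97757<<4=1564112
r1=10+3=13
CMP r1, #13  (cmp 13,13)
BNE body: not taken
halt.
Total executed instructions: 28.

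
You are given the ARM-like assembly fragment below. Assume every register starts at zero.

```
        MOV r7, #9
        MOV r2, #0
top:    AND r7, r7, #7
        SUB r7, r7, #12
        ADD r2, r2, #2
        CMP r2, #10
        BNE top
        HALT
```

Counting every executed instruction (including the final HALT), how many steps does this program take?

28

after MOV r7, #9: r7=9
after MOV r2, #0: r2=0
after AND r7, r7, #7: r7=9&7=1
after SUB r7, r7, #12: r7=1-12=-11
after ADD r2, r2, #2: r2=0+2=2
CMP r2, #10  (cmp 2,10)
BNE top: taken
after AND r7, r7, #7: r7=(-11)&7=5
after SUB r7, r7, #12: r7=5-12=-7
after ADD r2, r2, #2: r2=2+2=4
CMP r2, #10  (cmp 4,10)
BNE top: taken
after AND r7, r7, #7: r7=(-7)&7=1
after SUB r7, r7, #12: r7=1-12=-11
after ADD r2, r2, #2: r2=4+2=6
CMP r2, #10  (cmp 6,10)
BNE top: taken
after AND r7, r7, #7: r7=(-11)&7=5
after SUB r7, r7, #12: r7=5-12=-7
after ADD r2, r2, #2: r2=6+2=8
CMP r2, #10  (cmp 8,10)
BNE top: taken
after AND r7, r7, #7: r7=(-7)&7=1
after SUB r7, r7, #12: r7=1-12=-11
after ADD r2, r2, #2: r2=8+2=10
CMP r2, #10  (cmp 10,10)
BNE top: not taken
halt.
Total executed instructions: 28.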